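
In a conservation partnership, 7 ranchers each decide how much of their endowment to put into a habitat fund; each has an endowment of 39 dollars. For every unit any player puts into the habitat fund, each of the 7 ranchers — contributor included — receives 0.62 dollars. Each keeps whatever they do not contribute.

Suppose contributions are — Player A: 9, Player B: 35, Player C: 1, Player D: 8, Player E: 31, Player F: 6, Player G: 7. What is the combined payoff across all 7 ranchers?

Total contributed: 9 + 35 + 1 + 8 + 31 + 6 + 7 = 97; total kept: 7 × 39 − 97 = 176.
The habitat fund pays out 0.62 × 7 × 97 = 420.98 in aggregate.
Group total = 176 + 420.98 = 596.98.

596.98 dollars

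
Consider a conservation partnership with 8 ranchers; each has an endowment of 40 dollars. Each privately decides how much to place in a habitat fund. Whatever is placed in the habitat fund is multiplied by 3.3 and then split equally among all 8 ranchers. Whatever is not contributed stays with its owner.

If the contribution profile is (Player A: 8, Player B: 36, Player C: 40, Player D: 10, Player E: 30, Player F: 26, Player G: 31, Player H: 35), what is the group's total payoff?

Total contributed: 8 + 36 + 40 + 10 + 30 + 26 + 31 + 35 = 216; total kept: 8 × 40 − 216 = 104.
The habitat fund pays out 3.3 × 216 = 712.80 in aggregate.
Group total = 104 + 712.80 = 816.80.

816.80 dollars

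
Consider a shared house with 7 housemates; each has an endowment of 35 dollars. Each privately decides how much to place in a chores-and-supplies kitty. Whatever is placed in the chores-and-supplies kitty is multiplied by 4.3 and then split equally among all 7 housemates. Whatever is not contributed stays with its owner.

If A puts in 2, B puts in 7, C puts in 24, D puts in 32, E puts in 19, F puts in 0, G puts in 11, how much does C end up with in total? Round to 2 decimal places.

Total contributed: 2 + 7 + 24 + 32 + 19 + 0 + 11 = 95.
Each receives 4.3 × 95 / 7 = 58.36 from the chores-and-supplies kitty.
C keeps 35 − 24 = 11, so C's payoff is 11 + 58.36 = 69.36.

69.36 dollars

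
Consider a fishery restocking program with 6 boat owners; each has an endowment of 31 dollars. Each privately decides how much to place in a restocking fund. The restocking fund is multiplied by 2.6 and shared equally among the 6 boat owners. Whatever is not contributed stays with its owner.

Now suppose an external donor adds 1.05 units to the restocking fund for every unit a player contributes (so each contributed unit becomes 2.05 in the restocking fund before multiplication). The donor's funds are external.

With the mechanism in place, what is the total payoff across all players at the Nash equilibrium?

The effective private return is 2.6 × 2.05 / 6 = 0.8883, which is still under 1, so the mechanism doesn't change anyone's dominant strategy: zero contribution.
At the Nash equilibrium no one contributes; group total payoff = 6 × 31 = 186.

186.00 dollars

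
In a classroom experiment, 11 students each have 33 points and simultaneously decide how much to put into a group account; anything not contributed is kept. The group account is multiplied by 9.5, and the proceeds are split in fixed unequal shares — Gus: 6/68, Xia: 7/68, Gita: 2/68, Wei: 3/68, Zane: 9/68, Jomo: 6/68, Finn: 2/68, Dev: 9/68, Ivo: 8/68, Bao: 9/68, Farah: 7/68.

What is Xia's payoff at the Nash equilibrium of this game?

162.09 points

Player j's private return per contributed unit is 9.5 × (j's share). Contributing is weakly dominant for j when that share is at least 1/9.5 = 0.1053, and contributing 0 is dominant otherwise.
The shares above 0.1053 belong to Zane, Dev, Ivo and Bao, contributing 33 each; the remaining 7 contribute 0. Total contributed: 132.
Xia keeps 33 and receives 9.5 × 132 × 7/68 = 129.09 from the group account, for a payoff of 162.09.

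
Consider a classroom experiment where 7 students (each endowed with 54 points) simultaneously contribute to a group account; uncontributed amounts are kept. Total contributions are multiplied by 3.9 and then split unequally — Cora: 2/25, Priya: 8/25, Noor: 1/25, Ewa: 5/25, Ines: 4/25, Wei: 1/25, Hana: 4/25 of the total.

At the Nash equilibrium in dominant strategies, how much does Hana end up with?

87.70 points

A player with share s gets back 3.9·s per unit contributed, so full contribution is dominant for anyone with s > 1/3.9 = 0.2564 and zero contribution is dominant for anyone below.
The only share above 0.2564 is Priya's 8/25, contributing 54; the remaining 6 contribute 0. Total contributed: 54.
Hana keeps 54 and receives 3.9 × 54 × 4/25 = 33.70 from the group account, for a payoff of 87.70.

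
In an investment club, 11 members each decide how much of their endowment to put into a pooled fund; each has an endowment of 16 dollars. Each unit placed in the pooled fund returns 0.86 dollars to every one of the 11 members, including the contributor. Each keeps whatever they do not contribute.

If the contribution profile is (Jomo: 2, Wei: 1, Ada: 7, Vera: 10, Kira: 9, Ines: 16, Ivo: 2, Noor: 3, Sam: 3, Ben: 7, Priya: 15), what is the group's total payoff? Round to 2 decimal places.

810.50 dollars

Total contributed: 2 + 1 + 7 + 10 + 9 + 16 + 2 + 3 + 3 + 7 + 15 = 75; total kept: 11 × 16 − 75 = 101.
The pooled fund pays out 0.86 × 11 × 75 = 709.50 in aggregate.
Group total = 101 + 709.50 = 810.50.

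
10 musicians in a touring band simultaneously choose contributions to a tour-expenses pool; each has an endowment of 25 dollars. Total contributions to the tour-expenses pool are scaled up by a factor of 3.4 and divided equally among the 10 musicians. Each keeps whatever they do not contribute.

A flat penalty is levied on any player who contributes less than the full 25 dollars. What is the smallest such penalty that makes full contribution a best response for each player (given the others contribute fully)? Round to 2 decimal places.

16.50 dollars

Given the others contribute fully, the best deviation is to contribute 0 (any partial contribution still incurs the fine and gives up units whose private return 0.3400 is below 1).
Deviating from 25 to 0 saves 25 dollars but forfeits the deviator's share of the drop in the tour-expenses pool: 3.4/10 × 25 = 8.50.
So the deviation gain is 25 − 8.50 = 16.50, and the fine must be at least 16.50 dollars to wipe it out.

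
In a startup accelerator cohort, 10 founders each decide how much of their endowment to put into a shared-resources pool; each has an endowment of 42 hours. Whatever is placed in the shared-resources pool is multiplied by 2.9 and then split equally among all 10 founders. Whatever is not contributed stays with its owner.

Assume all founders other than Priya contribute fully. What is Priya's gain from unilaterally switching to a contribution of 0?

Switching from a contribution of 42 to 0 lets Priya keep an extra 42 hours, but lowers the shared-resources pool by 42, which costs Priya their own share of that drop: 2.9/10 × 42 = 12.18.
Net gain = 42 − 12.18 = 29.82. The private return per contributed unit (0.2900) is below 1, so free-riding is indeed the best response regardless of what the others do.

29.82 hours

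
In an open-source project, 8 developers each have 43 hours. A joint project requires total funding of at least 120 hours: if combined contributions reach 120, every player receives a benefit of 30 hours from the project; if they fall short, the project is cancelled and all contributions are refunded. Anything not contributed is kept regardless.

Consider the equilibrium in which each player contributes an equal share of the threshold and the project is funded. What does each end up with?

58 hours

Equal share of the threshold: 120/8 = 15.
At this profile no one gains by cutting their contribution: any cut drops the total below 120, the project is cancelled, contributions are refunded, and the deviator ends with 43, which is less than 43 − 15 + 30 = 58. Contributing more than 15 just wastes the excess. So contributing exactly 15 is a best response.
Each player's payoff: 43 − 15 + 30 = 58.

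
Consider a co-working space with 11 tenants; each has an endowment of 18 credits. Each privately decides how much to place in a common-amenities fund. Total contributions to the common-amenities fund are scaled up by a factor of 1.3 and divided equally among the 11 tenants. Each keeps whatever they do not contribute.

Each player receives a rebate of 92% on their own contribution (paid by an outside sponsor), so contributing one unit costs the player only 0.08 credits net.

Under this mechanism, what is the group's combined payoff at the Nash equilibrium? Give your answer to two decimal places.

The effective private return per unit is now (1.3/11) / 0.08 = 1.4773 > 1, so every player's dominant strategy flips to full contribution.
At the Nash equilibrium everyone contributes 18. Group total payoff = 11 × (18 × 0.92 + 1.3 × 18) = 439.56.

439.56 credits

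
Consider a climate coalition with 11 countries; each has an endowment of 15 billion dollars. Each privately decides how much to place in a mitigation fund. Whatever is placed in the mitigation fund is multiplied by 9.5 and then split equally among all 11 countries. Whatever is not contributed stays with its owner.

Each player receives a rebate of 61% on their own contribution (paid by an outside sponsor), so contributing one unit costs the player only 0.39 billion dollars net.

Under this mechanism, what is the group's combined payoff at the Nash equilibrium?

The effective private return per unit is now (9.5/11) / 0.39 = 2.2145 > 1, so every player's dominant strategy flips to full contribution.
So the Nash equilibrium is full contribution by all 11; the group earns 11 × (15 × 0.61 + 9.5 × 15) = 1668.15.

1668.15 billion dollars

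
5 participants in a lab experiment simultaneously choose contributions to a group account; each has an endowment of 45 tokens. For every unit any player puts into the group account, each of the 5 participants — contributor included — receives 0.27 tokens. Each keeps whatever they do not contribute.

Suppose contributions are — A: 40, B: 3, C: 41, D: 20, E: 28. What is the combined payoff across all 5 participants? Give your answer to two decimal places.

Total contributed: 40 + 3 + 41 + 20 + 28 = 132; total kept: 5 × 45 − 132 = 93.
The group account pays out 0.27 × 5 × 132 = 178.20 in aggregate.
Group total = 93 + 178.20 = 271.20.

271.20 tokens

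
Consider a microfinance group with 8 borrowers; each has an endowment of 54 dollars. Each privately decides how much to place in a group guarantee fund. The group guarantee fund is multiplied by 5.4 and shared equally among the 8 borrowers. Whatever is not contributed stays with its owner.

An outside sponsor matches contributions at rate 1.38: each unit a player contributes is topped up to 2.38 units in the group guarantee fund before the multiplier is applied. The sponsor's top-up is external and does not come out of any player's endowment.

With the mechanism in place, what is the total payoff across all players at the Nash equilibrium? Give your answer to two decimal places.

The effective private return per unit is now 5.4 × 2.38 / 8 = 1.6065 > 1, so every player's dominant strategy flips to full contribution.
At the Nash equilibrium everyone contributes 54. Group total payoff = 5.4 × 2.38 × 432 = 5552.06.

5552.06 dollars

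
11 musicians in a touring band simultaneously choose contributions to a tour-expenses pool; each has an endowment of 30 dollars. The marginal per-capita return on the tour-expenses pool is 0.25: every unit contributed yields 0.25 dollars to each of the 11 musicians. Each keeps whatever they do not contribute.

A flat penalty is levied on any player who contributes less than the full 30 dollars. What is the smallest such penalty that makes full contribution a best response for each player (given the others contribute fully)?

Given the others contribute fully, the best deviation is to contribute 0 (any partial contribution still incurs the fine and gives up units whose private return 0.25 is below 1).
Deviating from 30 to 0 saves 30 dollars but forfeits the deviator's share of the drop in the tour-expenses pool: 0.25 × 30 = 7.50.
So the deviation gain is 30 − 7.50 = 22.50, and the fine must be at least 22.50 dollars to wipe it out.

22.50 dollars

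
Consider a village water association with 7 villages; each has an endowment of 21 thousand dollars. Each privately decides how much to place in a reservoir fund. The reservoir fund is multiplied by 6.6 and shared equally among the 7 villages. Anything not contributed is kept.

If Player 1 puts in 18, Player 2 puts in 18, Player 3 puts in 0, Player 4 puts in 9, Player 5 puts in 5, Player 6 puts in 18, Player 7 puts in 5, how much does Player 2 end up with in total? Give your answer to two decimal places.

Total contributed: 18 + 18 + 0 + 9 + 5 + 18 + 5 = 73.
Each receives 6.6 × 73 / 7 = 68.83 from the reservoir fund.
Player 2 keeps 21 − 18 = 3, so Player 2's payoff is 3 + 68.83 = 71.83.

71.83 thousand dollars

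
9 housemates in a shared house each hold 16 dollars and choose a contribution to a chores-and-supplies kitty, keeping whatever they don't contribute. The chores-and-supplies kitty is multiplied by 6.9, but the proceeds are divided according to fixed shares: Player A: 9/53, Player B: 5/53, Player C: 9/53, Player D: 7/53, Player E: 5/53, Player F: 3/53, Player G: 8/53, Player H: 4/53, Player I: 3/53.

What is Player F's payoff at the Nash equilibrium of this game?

Each unit j contributes comes back to j as 6.9 × (j's share), so j prefers to contribute only if that share exceeds 1/6.9 = 0.1449; otherwise keeping the unit dominates.
Player A, Player C and Player G clear that bar, contributing 16 each; the remaining 6 contribute 0. Total contributed: 48.
Player F keeps 16 and receives 6.9 × 48 × 3/53 = 18.75 from the chores-and-supplies kitty, for a payoff of 34.75.

34.75 dollars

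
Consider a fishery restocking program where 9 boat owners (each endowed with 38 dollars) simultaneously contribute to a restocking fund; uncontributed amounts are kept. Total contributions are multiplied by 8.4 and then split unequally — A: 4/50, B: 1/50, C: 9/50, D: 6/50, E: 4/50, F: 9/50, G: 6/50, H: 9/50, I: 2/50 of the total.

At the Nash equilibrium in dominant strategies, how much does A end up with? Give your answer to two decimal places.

A player with share s gets back 8.4·s per unit contributed, so full contribution is dominant for anyone with s > 1/8.4 = 0.1190 and zero contribution is dominant for anyone below.
C, D, F, G and H clear that bar, contributing 38 each; the remaining 4 contribute 0. Total contributed: 190.
A keeps 38 and receives 8.4 × 190 × 4/50 = 127.68 from the restocking fund, for a payoff of 165.68.

165.68 dollars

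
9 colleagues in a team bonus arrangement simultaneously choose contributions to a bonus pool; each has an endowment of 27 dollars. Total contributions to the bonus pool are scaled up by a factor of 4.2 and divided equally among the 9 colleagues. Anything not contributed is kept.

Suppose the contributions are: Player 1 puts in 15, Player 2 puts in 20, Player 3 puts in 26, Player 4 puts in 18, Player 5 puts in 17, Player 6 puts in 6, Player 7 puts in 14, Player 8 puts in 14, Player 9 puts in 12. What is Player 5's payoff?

76.27 dollars

Total contributed: 15 + 20 + 26 + 18 + 17 + 6 + 14 + 14 + 12 = 142.
Each receives 4.2 × 142 / 9 = 66.27 from the bonus pool.
Player 5 keeps 27 − 17 = 10, so Player 5's payoff is 10 + 66.27 = 76.27.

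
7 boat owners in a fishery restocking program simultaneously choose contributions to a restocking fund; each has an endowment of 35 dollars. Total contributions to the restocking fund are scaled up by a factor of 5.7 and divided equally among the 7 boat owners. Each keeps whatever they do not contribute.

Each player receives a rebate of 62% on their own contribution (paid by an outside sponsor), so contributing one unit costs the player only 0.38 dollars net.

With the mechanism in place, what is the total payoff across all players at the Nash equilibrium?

1548.40 dollars

The effective private return per unit is now (5.7/7) / 0.38 = 2.1429 > 1, so every player's dominant strategy flips to full contribution.
So the Nash equilibrium is full contribution by all 7; the group earns 7 × (35 × 0.62 + 5.7 × 35) = 1548.40.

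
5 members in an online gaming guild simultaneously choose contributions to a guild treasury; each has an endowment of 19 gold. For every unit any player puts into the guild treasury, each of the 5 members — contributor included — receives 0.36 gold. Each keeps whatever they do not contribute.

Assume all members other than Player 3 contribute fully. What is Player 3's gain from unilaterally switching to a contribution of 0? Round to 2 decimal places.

Switching from a contribution of 19 to 0 lets Player 3 keep an extra 19 gold, but lowers the guild treasury by 19, which costs Player 3 their own share of that drop: 0.36 × 19 = 6.84.
Net gain = 19 − 6.84 = 12.16. The private return per contributed unit (0.36) is below 1, so free-riding is indeed the best response regardless of what the others do.

12.16 gold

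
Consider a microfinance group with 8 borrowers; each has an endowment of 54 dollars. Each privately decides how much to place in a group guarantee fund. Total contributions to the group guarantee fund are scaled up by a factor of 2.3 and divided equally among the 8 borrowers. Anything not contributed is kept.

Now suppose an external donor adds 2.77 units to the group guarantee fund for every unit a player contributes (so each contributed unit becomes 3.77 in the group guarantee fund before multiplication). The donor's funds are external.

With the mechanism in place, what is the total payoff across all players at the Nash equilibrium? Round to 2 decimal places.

3745.87 dollars

The effective private return per unit is now 2.3 × 3.77 / 8 = 1.0839 > 1, so every player's dominant strategy flips to full contribution.
At the Nash equilibrium everyone contributes 54. Group total payoff = 2.3 × 3.77 × 432 = 3745.87.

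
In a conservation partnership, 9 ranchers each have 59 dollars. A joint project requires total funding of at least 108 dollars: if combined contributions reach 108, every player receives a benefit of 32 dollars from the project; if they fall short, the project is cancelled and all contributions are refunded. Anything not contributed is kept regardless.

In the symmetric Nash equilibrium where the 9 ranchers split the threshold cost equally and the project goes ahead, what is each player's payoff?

Equal share of the threshold: 108/9 = 12.
At this profile no one gains by cutting their contribution: any cut drops the total below 108, the project is cancelled, contributions are refunded, and the deviator ends with 59, which is less than 59 − 12 + 32 = 79. Contributing more than 12 just wastes the excess. So contributing exactly 12 is a best response.
Each player's payoff: 59 − 12 + 32 = 79.

79 dollars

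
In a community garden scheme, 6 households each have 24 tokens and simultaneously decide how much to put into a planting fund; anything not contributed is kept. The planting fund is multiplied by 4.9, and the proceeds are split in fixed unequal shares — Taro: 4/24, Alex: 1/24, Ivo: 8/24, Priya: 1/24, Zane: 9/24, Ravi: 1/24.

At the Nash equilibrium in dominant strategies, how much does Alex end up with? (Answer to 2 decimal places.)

Each unit j contributes comes back to j as 4.9 × (j's share), so j prefers to contribute only if that share exceeds 1/4.9 = 0.2041; otherwise keeping the unit dominates.
The shares above 0.2041 belong to Ivo and Zane, contributing 24 each; the remaining 4 contribute 0. Total contributed: 48.
Alex keeps 24 and receives 4.9 × 48 × 1/24 = 9.80 from the planting fund, for a payoff of 33.80.

33.80 tokens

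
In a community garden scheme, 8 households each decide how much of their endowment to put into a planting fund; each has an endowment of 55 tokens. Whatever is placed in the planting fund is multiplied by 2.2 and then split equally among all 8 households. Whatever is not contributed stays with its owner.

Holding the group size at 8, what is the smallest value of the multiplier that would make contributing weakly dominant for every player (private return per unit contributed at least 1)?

8

A contributed unit returns (multiplier)/8 to its contributor.
This reaches 1 exactly when the multiplier is 8.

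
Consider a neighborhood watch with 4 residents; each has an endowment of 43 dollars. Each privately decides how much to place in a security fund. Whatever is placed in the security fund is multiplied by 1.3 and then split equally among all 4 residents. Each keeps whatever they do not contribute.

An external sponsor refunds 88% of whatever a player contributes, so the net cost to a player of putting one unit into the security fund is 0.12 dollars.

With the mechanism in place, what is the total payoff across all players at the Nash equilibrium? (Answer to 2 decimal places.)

374.96 dollars

The effective private return per unit is now (1.3/4) / 0.12 = 2.7083 > 1, so every player's dominant strategy flips to full contribution.
At the Nash equilibrium everyone contributes 43. Group total payoff = 4 × (43 × 0.88 + 1.3 × 43) = 374.96.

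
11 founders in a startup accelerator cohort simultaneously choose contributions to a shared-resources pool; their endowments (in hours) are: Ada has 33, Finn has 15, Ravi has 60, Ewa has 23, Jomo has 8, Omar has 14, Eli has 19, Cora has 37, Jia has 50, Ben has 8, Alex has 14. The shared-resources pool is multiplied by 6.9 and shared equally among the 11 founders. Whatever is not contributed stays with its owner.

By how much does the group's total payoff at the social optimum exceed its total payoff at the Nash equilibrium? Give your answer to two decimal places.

The private return per contributed unit is 6.9/11 = 0.6273 < 1 for every player regardless of endowment, so the Nash equilibrium is zero contribution and the group total is Σ E_j = 33 + 15 + 60 + 23 + 8 + 14 + 19 + 37 + 50 + 8 + 14 = 281.
Each contributed unit returns 6.900 to the group, so the social optimum is full contribution by everyone: group total = 6.900 × 281 = 1938.90.
Efficiency loss = (6.900 − 1) × 281 = 1657.90.

1657.90 hours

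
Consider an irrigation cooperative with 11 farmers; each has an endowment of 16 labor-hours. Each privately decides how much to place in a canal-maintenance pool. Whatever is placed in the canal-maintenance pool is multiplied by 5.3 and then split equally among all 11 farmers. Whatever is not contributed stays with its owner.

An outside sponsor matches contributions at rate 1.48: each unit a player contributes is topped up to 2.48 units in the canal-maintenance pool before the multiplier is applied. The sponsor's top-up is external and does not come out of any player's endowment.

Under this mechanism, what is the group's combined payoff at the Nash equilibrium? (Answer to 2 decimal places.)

2313.34 labor-hours

With the mechanism, a contributed unit returns 5.3 × 2.48 / 11 = 1.1949 per unit of net cost to the contributor — now above 1 — so contributing fully is weakly dominant for every player.
So the Nash equilibrium is full contribution by all 11; the group earns 5.3 × 2.48 × 176 = 2313.34.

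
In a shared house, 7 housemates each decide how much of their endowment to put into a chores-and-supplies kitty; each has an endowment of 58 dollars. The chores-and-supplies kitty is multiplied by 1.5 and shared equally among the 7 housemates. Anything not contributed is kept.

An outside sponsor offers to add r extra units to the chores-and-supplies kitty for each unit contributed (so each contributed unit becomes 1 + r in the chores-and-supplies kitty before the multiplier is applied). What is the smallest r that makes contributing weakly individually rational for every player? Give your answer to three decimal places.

3.667

With matching at rate r, one contributed unit becomes (1 + r) in the chores-and-supplies kitty and returns 1.5 × (1 + r) / 7 to the contributor.
Setting this equal to 1: 1 + r = 7/1.5 = 4.6667.
So the minimum matching rate is r = 4.6667 − 1 = 3.667.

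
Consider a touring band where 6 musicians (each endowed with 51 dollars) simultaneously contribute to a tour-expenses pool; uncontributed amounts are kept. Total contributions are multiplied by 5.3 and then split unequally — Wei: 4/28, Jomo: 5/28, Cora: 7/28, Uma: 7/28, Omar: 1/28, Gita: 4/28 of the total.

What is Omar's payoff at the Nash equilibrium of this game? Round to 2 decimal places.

Each unit j contributes comes back to j as 5.3 × (j's share), so j prefers to contribute only if that share exceeds 1/5.3 = 0.1887; otherwise keeping the unit dominates.
Cora and Uma are above the threshold, contributing 51 each; the remaining 4 contribute 0. Total contributed: 102.
Omar keeps 51 and receives 5.3 × 102 × 1/28 = 19.31 from the tour-expenses pool, for a payoff of 70.31.

70.31 dollars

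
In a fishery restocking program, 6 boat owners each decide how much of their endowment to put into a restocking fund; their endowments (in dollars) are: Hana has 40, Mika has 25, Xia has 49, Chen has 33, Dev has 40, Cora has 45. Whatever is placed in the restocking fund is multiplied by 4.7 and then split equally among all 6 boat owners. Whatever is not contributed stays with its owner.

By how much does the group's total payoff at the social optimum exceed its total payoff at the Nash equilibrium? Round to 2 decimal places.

The private return per contributed unit is 4.7/6 = 0.7833 < 1 for every player regardless of endowment, so the Nash equilibrium is zero contribution and the group total is Σ E_j = 40 + 25 + 49 + 33 + 40 + 45 = 232.
Each contributed unit returns 4.700 to the group, so the social optimum is full contribution by everyone: group total = 4.700 × 232 = 1090.40.
Efficiency loss = (4.700 − 1) × 232 = 858.40.

858.40 dollars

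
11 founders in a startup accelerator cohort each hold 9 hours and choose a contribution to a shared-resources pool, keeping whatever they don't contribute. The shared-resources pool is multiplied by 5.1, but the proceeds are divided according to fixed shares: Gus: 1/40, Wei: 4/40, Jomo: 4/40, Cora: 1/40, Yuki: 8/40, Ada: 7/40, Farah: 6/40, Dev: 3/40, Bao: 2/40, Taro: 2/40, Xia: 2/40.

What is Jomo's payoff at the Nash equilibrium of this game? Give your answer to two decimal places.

13.59 hours

A player with share s gets back 5.1·s per unit contributed, so full contribution is dominant for anyone with s > 1/5.1 = 0.1961 and zero contribution is dominant for anyone below.
The only share above 0.1961 is Yuki's 8/40, contributing 9; the remaining 10 contribute 0. Total contributed: 9.
Jomo keeps 9 and receives 5.1 × 9 × 4/40 = 4.59 from the shared-resources pool, for a payoff of 13.59.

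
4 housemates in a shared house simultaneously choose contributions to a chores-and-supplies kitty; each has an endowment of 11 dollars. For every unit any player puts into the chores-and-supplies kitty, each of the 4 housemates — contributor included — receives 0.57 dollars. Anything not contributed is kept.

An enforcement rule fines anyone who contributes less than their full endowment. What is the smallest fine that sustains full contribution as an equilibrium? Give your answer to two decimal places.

Given the others contribute fully, the best deviation is to contribute 0 (any partial contribution still incurs the fine and gives up units whose private return 0.57 is below 1).
Deviating from 11 to 0 saves 11 dollars but forfeits the deviator's share of the drop in the chores-and-supplies kitty: 0.57 × 11 = 6.27.
So the deviation gain is 11 − 6.27 = 4.73, and the fine must be at least 4.73 dollars to wipe it out.

4.73 dollars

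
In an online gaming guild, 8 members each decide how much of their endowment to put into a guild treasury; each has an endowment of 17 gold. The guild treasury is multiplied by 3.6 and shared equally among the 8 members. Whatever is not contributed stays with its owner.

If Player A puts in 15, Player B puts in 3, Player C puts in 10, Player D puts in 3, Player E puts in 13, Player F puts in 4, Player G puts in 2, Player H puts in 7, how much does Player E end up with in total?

29.65 gold

Total contributed: 15 + 3 + 10 + 3 + 13 + 4 + 2 + 7 = 57.
Each receives 3.6 × 57 / 8 = 25.65 from the guild treasury.
Player E keeps 17 − 13 = 4, so Player E's payoff is 4 + 25.65 = 29.65.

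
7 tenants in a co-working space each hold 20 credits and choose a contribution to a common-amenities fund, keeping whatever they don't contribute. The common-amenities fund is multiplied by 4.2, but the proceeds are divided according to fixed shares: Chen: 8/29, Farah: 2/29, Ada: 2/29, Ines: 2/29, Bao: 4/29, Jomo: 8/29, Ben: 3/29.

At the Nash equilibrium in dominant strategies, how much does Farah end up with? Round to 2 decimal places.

31.59 credits

A player with share s gets back 4.2·s per unit contributed, so full contribution is dominant for anyone with s > 1/4.2 = 0.2381 and zero contribution is dominant for anyone below.
Chen and Jomo clear that bar, contributing 20 each; the remaining 5 contribute 0. Total contributed: 40.
Farah keeps 20 and receives 4.2 × 40 × 2/29 = 11.59 from the common-amenities fund, for a payoff of 31.59.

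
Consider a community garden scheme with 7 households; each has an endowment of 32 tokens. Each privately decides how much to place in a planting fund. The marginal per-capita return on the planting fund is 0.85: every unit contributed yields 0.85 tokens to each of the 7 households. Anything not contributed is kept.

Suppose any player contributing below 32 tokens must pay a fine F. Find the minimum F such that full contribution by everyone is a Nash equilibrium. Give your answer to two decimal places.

Given the others contribute fully, the best deviation is to contribute 0 (any partial contribution still incurs the fine and gives up units whose private return 0.85 is below 1).
Deviating from 32 to 0 saves 32 tokens but forfeits the deviator's share of the drop in the planting fund: 0.85 × 32 = 27.20.
So the deviation gain is 32 − 27.20 = 4.80, and the fine must be at least 4.80 tokens to wipe it out.

4.80 tokens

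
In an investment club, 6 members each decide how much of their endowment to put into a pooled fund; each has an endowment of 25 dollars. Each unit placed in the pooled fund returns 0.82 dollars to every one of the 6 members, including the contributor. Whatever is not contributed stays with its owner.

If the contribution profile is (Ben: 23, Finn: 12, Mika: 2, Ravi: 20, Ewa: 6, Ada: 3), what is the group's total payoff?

408.72 dollars

Total contributed: 23 + 12 + 2 + 20 + 6 + 3 = 66; total kept: 6 × 25 − 66 = 84.
The pooled fund pays out 0.82 × 6 × 66 = 324.72 in aggregate.
Group total = 84 + 324.72 = 408.72.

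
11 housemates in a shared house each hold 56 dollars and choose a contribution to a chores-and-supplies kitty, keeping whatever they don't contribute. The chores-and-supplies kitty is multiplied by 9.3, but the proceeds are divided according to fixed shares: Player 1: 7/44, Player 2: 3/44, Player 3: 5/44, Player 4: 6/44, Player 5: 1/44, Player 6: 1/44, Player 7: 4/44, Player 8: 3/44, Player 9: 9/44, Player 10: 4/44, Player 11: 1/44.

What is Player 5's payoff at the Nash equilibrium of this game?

103.35 dollars

Player j's private return per contributed unit is 9.3 × (j's share). Contributing is weakly dominant for j when that share is at least 1/9.3 = 0.1075, and contributing 0 is dominant otherwise.
The shares above 0.1075 belong to Player 1, Player 3, Player 4 and Player 9, contributing 56 each; the remaining 7 contribute 0. Total contributed: 224.
Player 5 keeps 56 and receives 9.3 × 224 × 1/44 = 47.35 from the chores-and-supplies kitty, for a payoff of 103.35.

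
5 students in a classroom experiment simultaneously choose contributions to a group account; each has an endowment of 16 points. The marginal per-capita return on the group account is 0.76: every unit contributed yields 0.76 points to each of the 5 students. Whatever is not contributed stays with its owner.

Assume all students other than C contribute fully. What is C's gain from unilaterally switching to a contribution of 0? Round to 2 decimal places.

3.84 points

Switching from a contribution of 16 to 0 lets C keep an extra 16 points, but lowers the group account by 16, which costs C their own share of that drop: 0.76 × 16 = 12.16.
Net gain = 16 − 12.16 = 3.84. The private return per contributed unit (0.76) is below 1, so free-riding is indeed the best response regardless of what the others do.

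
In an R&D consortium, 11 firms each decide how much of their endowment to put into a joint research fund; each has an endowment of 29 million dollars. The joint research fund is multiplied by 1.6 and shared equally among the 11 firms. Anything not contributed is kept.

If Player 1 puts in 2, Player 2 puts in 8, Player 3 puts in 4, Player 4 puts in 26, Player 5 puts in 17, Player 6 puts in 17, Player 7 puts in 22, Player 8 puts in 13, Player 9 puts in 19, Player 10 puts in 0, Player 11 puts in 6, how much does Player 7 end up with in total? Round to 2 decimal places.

Total contributed: 2 + 8 + 4 + 26 + 17 + 17 + 22 + 13 + 19 + 0 + 6 = 134.
Each receives 1.6 × 134 / 11 = 19.49 from the joint research fund.
Player 7 keeps 29 − 22 = 7, so Player 7's payoff is 7 + 19.49 = 26.49.

26.49 million dollars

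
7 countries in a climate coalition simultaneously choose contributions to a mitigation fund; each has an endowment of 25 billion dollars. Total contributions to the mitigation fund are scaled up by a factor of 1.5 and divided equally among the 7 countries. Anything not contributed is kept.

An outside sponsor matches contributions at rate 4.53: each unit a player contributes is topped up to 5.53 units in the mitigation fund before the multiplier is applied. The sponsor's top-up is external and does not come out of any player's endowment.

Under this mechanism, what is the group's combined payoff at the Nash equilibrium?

1451.63 billion dollars

The effective private return per unit is now 1.5 × 5.53 / 7 = 1.1850 > 1, so every player's dominant strategy flips to full contribution.
At the Nash equilibrium everyone contributes 25. Group total payoff = 1.5 × 5.53 × 175 = 1451.63.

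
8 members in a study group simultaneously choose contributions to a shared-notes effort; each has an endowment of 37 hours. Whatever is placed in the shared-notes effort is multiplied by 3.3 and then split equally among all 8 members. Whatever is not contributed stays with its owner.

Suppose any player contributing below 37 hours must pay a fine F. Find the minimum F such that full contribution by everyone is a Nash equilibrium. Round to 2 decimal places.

21.74 hours

Given the others contribute fully, the best deviation is to contribute 0 (any partial contribution still incurs the fine and gives up units whose private return 0.4125 is below 1).
Deviating from 37 to 0 saves 37 hours but forfeits the deviator's share of the drop in the shared-notes effort: 3.3/8 × 37 = 15.26.
So the deviation gain is 37 − 15.26 = 21.74, and the fine must be at least 21.74 hours to wipe it out.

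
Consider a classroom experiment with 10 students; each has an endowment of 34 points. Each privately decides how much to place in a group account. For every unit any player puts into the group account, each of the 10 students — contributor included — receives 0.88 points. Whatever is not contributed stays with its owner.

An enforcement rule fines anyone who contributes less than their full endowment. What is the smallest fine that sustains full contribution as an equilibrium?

Given the others contribute fully, the best deviation is to contribute 0 (any partial contribution still incurs the fine and gives up units whose private return 0.88 is below 1).
Deviating from 34 to 0 saves 34 points but forfeits the deviator's share of the drop in the group account: 0.88 × 34 = 29.92.
So the deviation gain is 34 − 29.92 = 4.08, and the fine must be at least 4.08 points to wipe it out.

4.08 points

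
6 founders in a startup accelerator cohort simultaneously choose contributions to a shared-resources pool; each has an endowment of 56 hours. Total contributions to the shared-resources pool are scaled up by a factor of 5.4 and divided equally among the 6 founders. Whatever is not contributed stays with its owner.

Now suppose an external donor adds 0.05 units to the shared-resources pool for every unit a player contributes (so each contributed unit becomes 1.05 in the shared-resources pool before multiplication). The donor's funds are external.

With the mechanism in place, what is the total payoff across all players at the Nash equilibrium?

336.00 hours

The effective private return is 5.4 × 1.05 / 6 = 0.9450, which is still under 1, so the mechanism doesn't change anyone's dominant strategy: zero contribution.
At the Nash equilibrium no one contributes; group total payoff = 6 × 56 = 336.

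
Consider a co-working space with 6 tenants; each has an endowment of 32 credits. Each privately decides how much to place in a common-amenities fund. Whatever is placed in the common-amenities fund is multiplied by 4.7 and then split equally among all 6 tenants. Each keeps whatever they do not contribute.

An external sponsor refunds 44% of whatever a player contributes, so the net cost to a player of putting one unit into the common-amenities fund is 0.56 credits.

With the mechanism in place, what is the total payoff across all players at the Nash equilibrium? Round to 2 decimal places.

986.88 credits

Under the mechanism each unit contributed yields (4.7/6) / 0.56 = 1.3988 back to its contributor per unit of net cost, which exceeds 1, making full contribution the dominant choice for everyone.
So the Nash equilibrium is full contribution by all 6; the group earns 6 × (32 × 0.44 + 4.7 × 32) = 986.88.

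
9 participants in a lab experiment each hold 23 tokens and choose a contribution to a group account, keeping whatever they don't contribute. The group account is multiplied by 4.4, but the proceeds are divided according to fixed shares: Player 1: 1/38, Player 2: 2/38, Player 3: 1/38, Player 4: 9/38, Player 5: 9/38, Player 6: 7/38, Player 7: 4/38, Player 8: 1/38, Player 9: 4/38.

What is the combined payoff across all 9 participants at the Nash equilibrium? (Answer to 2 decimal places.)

363.40 tokens

Player j's private return per contributed unit is 4.4 × (j's share). Contributing is weakly dominant for j when that share is at least 1/4.4 = 0.2273, and contributing 0 is dominant otherwise.
Player 4 and Player 5 clear that bar, contributing 23 each; the remaining 7 contribute 0. Total contributed: 46.
The group account pays out 4.4 × 46 = 202.40 in total (split across the unequal shares, but the aggregate is all that matters for the group sum).
The 7 free-riders keep 23 each, adding 161. Group total = 161 + 202.40 = 363.40.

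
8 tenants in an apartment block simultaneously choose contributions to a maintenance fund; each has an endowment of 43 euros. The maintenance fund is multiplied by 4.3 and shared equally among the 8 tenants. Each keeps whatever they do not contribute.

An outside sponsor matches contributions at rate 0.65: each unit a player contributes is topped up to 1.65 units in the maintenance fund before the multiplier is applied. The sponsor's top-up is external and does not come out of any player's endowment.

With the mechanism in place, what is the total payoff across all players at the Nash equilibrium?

344.00 euros

Even with the mechanism, each unit contributed returns only 4.3 × 1.65 / 8 = 0.8869 per unit of net cost, so contributing nothing is still dominant.
Everyone keeps their endowment and the group total is 8 × 43 = 344.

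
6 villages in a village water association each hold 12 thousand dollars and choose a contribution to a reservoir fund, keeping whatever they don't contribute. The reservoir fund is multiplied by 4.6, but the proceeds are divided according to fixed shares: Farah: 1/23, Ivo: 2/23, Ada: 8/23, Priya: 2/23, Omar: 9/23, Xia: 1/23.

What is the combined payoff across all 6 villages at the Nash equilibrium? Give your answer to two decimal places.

Each unit j contributes comes back to j as 4.6 × (j's share), so j prefers to contribute only if that share exceeds 1/4.6 = 0.2174; otherwise keeping the unit dominates.
Ada and Omar are above the threshold, contributing 12 each; the remaining 4 contribute 0. Total contributed: 24.
The reservoir fund pays out 4.6 × 24 = 110.40 in total (split across the unequal shares, but the aggregate is all that matters for the group sum).
The 4 free-riders keep 12 each, adding 48. Group total = 48 + 110.40 = 158.40.

158.40 thousand dollars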